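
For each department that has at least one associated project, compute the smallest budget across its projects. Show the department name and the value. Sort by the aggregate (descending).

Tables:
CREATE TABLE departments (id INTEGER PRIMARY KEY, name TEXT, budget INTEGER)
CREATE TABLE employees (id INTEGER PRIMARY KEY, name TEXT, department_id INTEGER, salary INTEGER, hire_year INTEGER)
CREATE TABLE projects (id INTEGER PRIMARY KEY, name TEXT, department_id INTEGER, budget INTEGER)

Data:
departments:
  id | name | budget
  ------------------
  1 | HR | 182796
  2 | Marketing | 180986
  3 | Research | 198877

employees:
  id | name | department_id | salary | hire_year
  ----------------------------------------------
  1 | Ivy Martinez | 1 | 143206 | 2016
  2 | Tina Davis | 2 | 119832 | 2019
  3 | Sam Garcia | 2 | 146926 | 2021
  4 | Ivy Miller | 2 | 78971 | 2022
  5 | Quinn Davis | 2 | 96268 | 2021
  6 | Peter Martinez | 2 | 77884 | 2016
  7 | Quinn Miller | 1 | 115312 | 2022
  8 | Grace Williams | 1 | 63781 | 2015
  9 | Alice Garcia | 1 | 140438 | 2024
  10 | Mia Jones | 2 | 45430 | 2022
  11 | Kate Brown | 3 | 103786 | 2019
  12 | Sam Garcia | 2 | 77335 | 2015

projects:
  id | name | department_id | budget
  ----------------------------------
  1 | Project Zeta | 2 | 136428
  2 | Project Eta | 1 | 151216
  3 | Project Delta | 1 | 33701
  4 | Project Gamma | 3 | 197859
SELECT p.name, MIN(c.budget) AS min_budget FROM projects c JOIN departments p ON c.department_id = p.id GROUP BY p.id, p.name ORDER BY min_budget DESC

Execution result:
name | min_budget
Research | 197859
Marketing | 136428
HR | 33701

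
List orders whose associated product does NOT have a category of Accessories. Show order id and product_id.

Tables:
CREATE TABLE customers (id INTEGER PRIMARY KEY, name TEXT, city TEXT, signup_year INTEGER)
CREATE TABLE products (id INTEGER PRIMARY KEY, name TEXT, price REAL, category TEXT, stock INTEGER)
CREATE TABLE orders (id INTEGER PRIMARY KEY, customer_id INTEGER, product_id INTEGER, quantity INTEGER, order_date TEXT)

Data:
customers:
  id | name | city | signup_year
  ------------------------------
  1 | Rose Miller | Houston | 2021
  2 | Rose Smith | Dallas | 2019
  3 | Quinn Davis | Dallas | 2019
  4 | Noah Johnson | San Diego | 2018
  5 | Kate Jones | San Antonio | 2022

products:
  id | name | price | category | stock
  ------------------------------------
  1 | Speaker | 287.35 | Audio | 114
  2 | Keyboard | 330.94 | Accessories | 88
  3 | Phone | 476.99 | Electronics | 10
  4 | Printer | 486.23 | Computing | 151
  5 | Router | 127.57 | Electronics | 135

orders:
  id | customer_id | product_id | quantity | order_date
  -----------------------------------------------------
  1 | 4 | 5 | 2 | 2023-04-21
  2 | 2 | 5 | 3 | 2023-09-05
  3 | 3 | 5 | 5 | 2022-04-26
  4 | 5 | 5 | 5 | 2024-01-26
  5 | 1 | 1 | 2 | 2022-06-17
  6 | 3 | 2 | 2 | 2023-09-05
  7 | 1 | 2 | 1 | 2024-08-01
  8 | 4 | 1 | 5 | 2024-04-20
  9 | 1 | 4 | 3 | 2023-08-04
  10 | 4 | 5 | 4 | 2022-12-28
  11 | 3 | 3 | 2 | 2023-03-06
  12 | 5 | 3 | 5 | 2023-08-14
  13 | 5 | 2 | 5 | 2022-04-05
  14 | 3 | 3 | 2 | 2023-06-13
SELECT id, product_id FROM orders WHERE product_id NOT IN (SELECT id FROM products WHERE category = 'Accessories')

Execution result:
id | product_id
1 | 5
2 | 5
3 | 5
4 | 5
5 | 1
8 | 1
9 | 4
10 | 5
11 | 3
12 | 3
14 | 3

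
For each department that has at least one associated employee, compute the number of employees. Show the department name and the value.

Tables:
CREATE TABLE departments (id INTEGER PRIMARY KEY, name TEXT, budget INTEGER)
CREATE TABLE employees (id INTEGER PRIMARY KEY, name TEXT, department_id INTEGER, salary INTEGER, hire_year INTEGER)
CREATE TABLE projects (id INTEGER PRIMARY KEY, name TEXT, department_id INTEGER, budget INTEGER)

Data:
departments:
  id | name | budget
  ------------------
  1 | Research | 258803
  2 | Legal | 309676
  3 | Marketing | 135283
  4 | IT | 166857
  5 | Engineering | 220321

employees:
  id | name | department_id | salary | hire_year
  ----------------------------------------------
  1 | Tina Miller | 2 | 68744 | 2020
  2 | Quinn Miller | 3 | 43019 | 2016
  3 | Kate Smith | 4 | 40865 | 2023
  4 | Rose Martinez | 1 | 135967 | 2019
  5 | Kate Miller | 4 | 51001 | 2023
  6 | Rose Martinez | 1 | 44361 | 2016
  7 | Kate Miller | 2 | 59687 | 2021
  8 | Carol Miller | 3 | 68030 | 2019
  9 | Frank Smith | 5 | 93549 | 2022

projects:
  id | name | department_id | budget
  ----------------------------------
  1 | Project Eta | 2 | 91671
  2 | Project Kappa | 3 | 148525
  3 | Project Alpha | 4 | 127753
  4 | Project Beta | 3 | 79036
SELECT p.name, COUNT(*) AS n FROM employees c JOIN departments p ON c.department_id = p.id GROUP BY p.id, p.name

Execution result:
name | n
Research | 2
Legal | 2
Marketing | 2
IT | 2
Engineering | 1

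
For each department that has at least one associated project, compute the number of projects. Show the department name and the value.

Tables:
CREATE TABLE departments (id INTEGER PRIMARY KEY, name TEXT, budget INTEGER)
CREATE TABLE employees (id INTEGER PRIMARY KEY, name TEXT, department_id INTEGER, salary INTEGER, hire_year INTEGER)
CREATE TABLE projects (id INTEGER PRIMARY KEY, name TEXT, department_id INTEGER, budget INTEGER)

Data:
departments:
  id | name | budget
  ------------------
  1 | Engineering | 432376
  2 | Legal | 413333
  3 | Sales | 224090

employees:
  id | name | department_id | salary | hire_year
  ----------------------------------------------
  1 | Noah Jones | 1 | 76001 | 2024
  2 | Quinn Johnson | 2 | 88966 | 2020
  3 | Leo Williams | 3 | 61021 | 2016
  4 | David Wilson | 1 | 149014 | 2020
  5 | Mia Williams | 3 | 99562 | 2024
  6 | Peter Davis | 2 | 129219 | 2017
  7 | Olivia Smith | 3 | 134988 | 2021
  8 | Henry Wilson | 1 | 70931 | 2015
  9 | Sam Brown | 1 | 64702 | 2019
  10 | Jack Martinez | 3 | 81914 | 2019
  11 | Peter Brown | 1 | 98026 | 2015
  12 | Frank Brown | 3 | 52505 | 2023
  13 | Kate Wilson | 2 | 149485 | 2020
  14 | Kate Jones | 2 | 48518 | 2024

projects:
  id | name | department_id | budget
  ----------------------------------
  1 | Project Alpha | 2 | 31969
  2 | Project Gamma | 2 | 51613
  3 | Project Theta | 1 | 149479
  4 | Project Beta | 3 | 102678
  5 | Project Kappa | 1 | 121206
SELECT p.name, COUNT(*) AS n FROM projects c JOIN departments p ON c.department_id = p.id GROUP BY p.id, p.name

Execution result:
name | n
Engineering | 2
Legal | 2
Sales | 1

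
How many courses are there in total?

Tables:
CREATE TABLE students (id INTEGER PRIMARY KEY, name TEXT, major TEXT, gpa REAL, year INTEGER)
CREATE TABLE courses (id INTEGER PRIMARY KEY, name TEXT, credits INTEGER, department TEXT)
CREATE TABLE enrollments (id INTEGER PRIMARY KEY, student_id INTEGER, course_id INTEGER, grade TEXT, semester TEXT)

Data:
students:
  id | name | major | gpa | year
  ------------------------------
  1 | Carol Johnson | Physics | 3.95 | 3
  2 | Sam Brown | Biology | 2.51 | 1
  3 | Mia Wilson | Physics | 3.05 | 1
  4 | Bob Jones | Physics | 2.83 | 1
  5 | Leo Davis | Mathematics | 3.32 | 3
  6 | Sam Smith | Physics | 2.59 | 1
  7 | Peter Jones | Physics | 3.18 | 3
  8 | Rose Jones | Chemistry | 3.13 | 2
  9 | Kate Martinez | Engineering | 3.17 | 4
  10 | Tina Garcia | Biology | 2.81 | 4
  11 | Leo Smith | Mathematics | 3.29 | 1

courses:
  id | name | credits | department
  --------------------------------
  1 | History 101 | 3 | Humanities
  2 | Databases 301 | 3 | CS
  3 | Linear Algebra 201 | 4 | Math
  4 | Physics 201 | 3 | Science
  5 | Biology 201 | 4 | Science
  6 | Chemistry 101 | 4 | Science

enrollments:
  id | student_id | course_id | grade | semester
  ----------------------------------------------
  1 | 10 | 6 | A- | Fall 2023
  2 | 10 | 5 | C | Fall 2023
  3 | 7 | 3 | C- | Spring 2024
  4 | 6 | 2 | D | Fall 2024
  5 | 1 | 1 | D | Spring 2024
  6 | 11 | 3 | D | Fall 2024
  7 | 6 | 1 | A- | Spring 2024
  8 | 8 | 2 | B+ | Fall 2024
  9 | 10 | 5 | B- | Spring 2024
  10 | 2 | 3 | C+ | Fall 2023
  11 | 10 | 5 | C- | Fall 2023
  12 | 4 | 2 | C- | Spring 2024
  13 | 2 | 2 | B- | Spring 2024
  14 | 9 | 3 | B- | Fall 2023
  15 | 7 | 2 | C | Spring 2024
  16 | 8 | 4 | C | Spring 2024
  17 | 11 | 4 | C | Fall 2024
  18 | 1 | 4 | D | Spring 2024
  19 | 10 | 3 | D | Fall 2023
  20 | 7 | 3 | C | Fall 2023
SELECT COUNT(*) FROM courses

Execution result:
6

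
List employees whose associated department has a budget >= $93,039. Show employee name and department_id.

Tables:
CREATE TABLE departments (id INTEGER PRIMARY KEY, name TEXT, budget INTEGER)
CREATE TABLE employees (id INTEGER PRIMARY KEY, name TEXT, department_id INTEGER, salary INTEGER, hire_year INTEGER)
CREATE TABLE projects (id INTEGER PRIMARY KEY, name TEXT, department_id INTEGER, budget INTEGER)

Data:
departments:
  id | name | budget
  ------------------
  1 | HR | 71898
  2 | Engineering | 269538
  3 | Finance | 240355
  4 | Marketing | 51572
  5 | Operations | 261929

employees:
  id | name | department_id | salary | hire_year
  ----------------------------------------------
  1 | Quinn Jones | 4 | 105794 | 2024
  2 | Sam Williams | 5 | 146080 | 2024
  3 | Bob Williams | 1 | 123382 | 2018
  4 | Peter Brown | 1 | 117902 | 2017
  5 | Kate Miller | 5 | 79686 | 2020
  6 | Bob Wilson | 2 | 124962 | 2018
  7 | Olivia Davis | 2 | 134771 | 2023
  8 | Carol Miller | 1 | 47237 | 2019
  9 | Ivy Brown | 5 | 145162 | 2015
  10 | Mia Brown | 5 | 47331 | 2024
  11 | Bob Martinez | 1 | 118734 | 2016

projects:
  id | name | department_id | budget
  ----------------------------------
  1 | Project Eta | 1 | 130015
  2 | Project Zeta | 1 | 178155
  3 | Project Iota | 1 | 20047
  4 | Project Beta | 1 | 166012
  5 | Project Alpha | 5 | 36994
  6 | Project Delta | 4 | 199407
SELECT name, department_id FROM employees WHERE department_id IN (SELECT id FROM departments WHERE budget >= 93039)

Execution result:
name | department_id
Sam Williams | 5
Kate Miller | 5
Bob Wilson | 2
Olivia Davis | 2
Ivy Brown | 5
Mia Brown | 5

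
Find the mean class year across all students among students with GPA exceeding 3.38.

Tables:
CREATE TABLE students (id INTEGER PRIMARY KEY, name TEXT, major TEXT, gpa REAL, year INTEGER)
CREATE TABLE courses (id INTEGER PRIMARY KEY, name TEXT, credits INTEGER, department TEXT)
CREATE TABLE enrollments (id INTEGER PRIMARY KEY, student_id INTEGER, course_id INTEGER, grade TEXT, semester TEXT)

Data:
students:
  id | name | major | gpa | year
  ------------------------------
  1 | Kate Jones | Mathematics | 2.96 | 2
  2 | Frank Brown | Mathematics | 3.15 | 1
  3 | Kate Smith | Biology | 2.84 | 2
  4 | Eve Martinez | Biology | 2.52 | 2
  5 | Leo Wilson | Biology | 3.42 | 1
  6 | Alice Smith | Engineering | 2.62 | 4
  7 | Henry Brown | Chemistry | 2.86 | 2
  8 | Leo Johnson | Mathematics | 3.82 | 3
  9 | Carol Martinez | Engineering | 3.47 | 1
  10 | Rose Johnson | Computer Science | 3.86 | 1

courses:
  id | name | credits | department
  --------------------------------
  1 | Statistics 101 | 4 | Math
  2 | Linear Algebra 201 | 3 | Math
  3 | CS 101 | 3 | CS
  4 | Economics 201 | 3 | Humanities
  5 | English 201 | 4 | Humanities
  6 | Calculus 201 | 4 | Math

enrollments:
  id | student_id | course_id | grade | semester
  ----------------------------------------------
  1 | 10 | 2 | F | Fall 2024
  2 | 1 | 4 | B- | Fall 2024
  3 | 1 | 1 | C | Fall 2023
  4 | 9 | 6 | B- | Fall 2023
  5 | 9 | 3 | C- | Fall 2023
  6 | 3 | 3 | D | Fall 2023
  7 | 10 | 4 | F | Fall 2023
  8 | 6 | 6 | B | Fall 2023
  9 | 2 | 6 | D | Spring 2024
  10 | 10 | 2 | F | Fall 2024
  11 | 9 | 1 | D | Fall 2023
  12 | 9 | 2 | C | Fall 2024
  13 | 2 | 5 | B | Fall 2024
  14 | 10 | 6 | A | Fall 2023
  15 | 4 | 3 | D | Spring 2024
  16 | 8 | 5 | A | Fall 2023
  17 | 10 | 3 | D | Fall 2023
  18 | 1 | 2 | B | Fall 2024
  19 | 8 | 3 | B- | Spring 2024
SELECT AVG(year) FROM students WHERE gpa > 3.38

Execution result:
1.50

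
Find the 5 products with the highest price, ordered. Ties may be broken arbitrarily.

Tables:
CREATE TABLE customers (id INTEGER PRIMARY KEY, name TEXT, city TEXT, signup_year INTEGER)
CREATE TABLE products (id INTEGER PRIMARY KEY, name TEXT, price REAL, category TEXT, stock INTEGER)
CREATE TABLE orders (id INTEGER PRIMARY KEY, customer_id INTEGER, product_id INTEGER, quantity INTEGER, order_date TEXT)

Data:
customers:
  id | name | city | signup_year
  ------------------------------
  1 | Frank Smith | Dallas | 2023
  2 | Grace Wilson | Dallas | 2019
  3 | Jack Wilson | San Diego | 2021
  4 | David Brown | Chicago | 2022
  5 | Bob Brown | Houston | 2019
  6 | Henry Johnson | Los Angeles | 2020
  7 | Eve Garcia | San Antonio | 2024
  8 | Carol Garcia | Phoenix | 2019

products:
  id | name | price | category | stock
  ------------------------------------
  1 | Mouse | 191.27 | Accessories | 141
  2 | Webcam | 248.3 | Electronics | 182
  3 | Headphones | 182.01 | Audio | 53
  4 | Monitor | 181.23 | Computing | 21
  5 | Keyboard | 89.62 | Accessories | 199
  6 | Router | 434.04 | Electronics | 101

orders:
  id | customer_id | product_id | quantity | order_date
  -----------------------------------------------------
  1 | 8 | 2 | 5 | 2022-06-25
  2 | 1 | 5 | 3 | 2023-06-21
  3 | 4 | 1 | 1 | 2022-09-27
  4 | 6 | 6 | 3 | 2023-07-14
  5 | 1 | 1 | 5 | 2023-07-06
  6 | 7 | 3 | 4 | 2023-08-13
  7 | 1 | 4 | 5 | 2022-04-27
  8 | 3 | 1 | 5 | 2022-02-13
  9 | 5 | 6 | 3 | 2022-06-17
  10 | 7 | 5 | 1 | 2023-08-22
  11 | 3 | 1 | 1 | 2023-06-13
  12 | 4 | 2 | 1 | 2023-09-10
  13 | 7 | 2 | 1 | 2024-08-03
SELECT name, price FROM products ORDER BY price DESC LIMIT 5

Execution result:
name | price
Router | 434.04
Webcam | 248.30
Mouse | 191.27
Headphones | 182.01
Monitor | 181.23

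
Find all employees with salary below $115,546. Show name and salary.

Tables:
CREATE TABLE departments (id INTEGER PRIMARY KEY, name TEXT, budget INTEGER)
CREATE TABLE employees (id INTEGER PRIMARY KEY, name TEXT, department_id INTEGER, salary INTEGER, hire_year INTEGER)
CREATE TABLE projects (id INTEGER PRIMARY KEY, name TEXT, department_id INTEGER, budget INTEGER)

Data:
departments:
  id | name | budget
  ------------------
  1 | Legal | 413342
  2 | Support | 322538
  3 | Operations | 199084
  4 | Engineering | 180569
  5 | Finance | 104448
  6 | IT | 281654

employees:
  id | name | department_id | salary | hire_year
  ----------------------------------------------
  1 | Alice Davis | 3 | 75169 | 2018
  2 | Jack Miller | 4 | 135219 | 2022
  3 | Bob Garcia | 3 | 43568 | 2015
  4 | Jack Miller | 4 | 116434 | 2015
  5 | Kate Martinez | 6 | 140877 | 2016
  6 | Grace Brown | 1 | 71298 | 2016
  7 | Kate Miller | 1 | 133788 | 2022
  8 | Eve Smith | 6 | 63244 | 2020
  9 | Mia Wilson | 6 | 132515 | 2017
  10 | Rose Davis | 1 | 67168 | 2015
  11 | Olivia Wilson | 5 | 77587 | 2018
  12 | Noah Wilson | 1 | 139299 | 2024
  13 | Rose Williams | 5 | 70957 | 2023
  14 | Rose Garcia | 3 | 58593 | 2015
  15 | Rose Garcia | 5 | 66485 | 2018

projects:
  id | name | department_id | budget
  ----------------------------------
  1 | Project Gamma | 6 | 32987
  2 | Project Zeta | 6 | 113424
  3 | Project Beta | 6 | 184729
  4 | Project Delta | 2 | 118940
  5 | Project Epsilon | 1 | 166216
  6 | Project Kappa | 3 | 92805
SELECT name, salary FROM employees WHERE salary < 115546

Execution result:
name | salary
Alice Davis | 75169
Bob Garcia | 43568
Grace Brown | 71298
Eve Smith | 63244
Rose Davis | 67168
Olivia Wilson | 77587
Rose Williams | 70957
Rose Garcia | 58593
Rose Garcia | 66485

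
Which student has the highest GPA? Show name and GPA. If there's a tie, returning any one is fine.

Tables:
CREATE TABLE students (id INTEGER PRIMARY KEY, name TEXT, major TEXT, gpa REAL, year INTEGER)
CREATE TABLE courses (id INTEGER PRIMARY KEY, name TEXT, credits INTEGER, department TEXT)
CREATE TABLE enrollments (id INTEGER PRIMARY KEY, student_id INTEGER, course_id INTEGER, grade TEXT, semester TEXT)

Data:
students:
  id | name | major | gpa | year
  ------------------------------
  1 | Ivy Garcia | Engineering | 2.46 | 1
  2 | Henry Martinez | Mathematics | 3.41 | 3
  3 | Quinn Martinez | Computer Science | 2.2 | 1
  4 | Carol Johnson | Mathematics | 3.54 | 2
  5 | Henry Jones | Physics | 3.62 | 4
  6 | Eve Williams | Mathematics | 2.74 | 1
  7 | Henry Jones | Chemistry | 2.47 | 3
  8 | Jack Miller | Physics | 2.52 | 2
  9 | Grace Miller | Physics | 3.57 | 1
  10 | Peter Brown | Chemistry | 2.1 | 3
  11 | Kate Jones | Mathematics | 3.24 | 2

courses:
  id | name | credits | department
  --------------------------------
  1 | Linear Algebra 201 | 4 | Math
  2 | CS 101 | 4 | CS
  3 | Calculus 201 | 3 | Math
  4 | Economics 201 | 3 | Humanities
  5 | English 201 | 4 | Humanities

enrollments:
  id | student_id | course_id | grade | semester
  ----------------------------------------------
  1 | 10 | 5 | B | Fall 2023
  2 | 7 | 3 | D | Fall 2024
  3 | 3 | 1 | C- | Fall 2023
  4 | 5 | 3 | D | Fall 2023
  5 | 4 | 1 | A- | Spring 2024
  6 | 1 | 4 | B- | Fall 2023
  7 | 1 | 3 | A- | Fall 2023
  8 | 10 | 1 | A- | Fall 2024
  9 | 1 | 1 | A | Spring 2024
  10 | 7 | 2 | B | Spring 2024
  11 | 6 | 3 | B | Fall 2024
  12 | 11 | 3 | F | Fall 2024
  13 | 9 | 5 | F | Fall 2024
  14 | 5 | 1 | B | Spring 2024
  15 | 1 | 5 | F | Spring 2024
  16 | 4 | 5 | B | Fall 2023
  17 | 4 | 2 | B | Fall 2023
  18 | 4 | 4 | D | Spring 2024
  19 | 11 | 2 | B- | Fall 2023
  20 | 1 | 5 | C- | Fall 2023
SELECT name, gpa FROM students ORDER BY gpa DESC LIMIT 1

Execution result:
name | gpa
Henry Jones | 3.62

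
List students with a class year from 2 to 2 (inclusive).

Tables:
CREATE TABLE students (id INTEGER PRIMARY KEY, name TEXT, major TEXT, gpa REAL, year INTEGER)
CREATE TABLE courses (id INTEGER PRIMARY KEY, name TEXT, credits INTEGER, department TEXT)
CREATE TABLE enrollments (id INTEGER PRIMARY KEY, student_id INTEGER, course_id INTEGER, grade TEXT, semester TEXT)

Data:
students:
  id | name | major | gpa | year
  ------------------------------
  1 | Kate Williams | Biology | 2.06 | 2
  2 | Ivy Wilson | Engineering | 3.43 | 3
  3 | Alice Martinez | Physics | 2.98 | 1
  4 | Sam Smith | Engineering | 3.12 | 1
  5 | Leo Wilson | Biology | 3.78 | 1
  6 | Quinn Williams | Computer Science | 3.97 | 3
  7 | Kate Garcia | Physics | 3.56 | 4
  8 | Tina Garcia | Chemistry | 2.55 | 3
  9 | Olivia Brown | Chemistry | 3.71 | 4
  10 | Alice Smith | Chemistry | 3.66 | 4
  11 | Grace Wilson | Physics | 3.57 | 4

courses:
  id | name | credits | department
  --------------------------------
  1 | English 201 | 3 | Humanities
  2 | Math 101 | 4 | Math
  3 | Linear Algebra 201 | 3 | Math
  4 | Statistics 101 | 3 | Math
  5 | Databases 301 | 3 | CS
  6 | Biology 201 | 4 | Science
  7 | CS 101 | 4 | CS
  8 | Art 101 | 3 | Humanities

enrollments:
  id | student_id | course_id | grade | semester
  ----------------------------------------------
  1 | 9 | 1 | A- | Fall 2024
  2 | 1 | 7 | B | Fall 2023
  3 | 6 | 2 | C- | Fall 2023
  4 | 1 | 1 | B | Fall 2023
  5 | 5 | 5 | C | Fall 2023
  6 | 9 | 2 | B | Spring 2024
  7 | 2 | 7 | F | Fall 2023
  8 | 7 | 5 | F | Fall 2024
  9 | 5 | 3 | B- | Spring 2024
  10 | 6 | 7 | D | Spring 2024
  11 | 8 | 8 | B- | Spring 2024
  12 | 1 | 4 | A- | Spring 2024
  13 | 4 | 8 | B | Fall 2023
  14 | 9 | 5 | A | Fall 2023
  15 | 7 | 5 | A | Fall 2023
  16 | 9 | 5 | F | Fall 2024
SELECT name, year FROM students WHERE year BETWEEN 2 AND 2

Execution result:
name | year
Kate Williams | 2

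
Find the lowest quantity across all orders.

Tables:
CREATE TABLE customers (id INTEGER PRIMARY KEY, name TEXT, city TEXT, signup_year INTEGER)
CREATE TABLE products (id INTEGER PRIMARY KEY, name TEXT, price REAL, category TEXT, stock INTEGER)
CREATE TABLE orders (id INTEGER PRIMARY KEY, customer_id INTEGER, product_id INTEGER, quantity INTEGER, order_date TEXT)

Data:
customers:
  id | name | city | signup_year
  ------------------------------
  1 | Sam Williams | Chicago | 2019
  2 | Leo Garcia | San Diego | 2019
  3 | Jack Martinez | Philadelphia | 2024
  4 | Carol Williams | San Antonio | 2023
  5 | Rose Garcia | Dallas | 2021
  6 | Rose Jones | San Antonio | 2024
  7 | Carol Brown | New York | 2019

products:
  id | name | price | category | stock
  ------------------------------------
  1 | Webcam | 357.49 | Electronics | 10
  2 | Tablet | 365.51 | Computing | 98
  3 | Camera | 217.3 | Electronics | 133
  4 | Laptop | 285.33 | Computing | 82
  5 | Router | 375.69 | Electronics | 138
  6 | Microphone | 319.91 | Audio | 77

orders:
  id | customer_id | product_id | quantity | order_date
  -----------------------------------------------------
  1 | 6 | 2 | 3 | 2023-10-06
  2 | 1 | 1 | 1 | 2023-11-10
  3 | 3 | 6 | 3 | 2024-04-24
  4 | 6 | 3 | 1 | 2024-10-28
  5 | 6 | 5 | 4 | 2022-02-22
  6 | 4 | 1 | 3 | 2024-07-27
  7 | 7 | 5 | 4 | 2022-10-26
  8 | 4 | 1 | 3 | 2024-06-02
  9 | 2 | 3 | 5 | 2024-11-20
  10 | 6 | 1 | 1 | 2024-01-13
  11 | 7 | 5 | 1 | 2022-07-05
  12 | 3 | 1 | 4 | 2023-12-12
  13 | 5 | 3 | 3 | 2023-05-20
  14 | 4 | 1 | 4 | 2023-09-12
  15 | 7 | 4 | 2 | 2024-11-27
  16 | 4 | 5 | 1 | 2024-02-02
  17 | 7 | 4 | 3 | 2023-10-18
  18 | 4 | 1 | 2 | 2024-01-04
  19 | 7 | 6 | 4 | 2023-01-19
SELECT MIN(quantity) FROM orders

Execution result:
1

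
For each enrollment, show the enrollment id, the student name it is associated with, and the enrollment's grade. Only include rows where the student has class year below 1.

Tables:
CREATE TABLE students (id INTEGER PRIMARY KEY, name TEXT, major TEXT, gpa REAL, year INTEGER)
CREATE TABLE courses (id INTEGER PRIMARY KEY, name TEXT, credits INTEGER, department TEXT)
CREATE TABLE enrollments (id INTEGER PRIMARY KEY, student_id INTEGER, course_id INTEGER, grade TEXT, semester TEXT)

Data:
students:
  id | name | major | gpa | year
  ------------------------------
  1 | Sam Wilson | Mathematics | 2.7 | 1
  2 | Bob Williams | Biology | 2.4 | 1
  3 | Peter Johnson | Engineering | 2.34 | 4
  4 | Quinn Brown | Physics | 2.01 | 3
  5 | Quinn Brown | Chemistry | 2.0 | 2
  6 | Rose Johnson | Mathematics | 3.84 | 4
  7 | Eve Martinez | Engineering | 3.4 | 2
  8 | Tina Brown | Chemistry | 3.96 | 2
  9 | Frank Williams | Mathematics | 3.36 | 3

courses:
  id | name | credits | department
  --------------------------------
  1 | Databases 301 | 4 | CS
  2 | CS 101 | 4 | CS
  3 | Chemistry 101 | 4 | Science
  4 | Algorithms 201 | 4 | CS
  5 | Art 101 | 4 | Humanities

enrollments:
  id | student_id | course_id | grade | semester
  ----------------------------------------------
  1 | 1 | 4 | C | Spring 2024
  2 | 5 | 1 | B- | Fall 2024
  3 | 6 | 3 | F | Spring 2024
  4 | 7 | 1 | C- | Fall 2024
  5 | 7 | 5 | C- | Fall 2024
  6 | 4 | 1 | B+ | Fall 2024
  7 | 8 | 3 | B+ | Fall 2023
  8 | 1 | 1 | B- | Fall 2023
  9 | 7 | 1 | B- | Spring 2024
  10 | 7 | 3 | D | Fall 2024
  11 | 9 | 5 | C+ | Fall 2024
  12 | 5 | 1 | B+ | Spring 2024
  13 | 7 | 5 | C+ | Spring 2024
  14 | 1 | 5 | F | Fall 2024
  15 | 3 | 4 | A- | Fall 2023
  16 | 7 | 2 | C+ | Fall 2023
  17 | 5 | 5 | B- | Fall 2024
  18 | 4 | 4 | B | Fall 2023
SELECT c.id, p.name AS student, c.grade FROM enrollments c JOIN students p ON c.student_id = p.id WHERE p.year < 1

Execution result:
(no rows)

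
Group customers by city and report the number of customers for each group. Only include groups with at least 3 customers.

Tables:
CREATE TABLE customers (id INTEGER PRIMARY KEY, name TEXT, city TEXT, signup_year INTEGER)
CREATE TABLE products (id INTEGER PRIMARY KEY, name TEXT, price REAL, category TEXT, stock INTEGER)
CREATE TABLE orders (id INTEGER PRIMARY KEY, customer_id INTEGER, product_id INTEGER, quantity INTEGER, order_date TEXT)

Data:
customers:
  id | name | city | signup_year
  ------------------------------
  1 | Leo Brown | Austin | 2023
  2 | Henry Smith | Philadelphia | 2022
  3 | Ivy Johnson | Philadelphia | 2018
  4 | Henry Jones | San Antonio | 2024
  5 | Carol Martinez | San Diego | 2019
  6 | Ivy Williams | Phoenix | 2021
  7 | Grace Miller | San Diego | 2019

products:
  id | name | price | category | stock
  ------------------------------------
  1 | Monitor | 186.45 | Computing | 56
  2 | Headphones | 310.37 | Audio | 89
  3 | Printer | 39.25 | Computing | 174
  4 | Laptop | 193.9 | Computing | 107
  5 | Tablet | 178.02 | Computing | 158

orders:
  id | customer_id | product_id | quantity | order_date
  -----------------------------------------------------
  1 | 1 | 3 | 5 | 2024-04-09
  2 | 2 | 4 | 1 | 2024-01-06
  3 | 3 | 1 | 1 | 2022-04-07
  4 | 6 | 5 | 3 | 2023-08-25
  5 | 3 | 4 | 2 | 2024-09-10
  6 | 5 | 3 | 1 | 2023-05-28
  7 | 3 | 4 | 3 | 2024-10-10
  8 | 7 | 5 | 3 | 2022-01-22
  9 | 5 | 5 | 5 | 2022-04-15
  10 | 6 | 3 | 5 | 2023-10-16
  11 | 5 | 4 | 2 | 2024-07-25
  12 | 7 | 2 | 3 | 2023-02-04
SELECT city, COUNT(*) AS n FROM customers GROUP BY city HAVING COUNT(*) >= 3

Execution result:
(no rows)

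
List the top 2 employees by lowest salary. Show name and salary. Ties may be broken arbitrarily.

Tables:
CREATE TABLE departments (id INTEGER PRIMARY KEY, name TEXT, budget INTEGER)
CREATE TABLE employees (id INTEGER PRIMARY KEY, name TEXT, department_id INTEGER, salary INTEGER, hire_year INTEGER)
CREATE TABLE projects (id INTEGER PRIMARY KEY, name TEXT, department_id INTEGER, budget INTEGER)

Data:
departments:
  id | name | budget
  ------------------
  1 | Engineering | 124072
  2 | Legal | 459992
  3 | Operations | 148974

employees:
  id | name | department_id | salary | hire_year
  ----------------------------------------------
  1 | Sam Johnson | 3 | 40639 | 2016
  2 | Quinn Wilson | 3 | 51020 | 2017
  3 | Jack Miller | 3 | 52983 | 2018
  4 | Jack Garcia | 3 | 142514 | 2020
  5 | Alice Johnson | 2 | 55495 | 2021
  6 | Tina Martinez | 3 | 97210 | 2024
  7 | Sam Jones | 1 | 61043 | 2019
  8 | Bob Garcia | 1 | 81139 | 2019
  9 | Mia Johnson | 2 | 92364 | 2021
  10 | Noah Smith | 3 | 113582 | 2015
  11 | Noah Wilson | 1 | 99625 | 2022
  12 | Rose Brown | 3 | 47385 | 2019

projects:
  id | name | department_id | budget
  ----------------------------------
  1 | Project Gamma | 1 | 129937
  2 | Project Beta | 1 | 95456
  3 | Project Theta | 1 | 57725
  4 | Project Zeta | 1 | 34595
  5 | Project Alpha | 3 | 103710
SELECT name, salary FROM employees ORDER BY salary ASC LIMIT 2

Execution result:
name | salary
Sam Johnson | 40639
Rose Brown | 47385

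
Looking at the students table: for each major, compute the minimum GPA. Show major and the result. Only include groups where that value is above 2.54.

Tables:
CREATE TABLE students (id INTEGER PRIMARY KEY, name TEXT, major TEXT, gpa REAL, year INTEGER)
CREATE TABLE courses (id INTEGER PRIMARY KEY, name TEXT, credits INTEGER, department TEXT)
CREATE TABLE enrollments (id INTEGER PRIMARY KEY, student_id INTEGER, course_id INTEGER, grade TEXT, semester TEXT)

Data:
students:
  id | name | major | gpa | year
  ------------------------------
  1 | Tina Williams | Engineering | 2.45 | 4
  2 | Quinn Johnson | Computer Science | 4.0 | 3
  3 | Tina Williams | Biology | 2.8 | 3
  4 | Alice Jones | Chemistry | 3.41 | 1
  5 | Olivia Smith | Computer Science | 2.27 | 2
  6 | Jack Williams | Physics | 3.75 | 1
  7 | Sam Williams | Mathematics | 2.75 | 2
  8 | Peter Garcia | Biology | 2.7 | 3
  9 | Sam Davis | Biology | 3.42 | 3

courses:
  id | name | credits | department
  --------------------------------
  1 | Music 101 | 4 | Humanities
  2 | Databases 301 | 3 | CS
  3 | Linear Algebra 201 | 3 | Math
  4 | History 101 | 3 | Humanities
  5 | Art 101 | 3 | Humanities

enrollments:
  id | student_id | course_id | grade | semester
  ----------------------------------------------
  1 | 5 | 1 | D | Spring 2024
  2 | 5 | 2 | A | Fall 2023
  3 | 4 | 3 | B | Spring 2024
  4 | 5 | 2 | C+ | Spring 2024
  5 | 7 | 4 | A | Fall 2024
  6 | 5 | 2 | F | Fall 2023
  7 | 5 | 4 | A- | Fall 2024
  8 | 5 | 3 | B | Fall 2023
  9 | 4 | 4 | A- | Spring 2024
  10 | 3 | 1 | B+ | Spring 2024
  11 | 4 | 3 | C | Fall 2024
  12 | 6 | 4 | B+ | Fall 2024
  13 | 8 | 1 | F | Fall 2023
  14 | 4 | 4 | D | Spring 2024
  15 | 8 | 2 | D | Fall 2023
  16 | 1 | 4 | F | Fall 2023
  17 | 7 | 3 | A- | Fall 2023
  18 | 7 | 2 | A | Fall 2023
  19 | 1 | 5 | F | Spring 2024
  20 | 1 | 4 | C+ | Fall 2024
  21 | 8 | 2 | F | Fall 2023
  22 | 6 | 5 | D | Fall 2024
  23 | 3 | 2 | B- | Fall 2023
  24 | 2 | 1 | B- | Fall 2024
SELECT major, MIN(gpa) AS min_gpa FROM students GROUP BY major HAVING MIN(gpa) > 2.54

Execution result:
major | min_gpa
Biology | 2.70
Chemistry | 3.41
Mathematics | 2.75
Physics | 3.75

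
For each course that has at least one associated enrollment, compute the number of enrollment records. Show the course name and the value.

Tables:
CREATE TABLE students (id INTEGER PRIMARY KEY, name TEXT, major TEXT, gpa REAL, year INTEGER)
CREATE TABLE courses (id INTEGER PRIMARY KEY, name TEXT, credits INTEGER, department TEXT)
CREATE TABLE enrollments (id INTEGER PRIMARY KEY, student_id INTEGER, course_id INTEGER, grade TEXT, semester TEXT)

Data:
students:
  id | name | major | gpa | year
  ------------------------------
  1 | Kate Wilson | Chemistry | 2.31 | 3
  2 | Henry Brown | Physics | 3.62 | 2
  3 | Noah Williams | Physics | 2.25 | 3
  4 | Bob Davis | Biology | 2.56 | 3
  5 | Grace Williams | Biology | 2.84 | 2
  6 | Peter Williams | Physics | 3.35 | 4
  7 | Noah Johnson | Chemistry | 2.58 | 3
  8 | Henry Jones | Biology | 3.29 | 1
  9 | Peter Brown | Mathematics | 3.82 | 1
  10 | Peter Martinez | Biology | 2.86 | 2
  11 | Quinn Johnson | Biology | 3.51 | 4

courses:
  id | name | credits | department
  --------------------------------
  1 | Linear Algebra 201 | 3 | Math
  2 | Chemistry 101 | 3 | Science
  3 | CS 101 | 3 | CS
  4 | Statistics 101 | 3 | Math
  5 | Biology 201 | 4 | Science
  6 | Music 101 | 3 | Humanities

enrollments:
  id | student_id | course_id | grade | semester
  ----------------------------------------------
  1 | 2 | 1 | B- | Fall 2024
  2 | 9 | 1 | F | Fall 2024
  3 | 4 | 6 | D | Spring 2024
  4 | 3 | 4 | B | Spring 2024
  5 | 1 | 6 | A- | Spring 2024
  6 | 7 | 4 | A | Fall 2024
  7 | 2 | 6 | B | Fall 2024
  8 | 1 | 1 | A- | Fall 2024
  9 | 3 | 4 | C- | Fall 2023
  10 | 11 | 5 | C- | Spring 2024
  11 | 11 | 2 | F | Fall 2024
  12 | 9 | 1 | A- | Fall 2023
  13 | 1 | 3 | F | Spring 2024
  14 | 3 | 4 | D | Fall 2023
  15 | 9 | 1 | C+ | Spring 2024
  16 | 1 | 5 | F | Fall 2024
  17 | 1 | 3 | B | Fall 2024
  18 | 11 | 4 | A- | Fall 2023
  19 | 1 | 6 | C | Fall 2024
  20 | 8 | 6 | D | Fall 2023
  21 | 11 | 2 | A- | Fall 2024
SELECT p.name, COUNT(*) AS n FROM enrollments c JOIN courses p ON c.course_id = p.id GROUP BY p.id, p.name

Execution result:
name | n
Linear Algebra 201 | 5
Chemistry 101 | 2
CS 101 | 2
Statistics 101 | 5
Biology 201 | 2
Music 101 | 5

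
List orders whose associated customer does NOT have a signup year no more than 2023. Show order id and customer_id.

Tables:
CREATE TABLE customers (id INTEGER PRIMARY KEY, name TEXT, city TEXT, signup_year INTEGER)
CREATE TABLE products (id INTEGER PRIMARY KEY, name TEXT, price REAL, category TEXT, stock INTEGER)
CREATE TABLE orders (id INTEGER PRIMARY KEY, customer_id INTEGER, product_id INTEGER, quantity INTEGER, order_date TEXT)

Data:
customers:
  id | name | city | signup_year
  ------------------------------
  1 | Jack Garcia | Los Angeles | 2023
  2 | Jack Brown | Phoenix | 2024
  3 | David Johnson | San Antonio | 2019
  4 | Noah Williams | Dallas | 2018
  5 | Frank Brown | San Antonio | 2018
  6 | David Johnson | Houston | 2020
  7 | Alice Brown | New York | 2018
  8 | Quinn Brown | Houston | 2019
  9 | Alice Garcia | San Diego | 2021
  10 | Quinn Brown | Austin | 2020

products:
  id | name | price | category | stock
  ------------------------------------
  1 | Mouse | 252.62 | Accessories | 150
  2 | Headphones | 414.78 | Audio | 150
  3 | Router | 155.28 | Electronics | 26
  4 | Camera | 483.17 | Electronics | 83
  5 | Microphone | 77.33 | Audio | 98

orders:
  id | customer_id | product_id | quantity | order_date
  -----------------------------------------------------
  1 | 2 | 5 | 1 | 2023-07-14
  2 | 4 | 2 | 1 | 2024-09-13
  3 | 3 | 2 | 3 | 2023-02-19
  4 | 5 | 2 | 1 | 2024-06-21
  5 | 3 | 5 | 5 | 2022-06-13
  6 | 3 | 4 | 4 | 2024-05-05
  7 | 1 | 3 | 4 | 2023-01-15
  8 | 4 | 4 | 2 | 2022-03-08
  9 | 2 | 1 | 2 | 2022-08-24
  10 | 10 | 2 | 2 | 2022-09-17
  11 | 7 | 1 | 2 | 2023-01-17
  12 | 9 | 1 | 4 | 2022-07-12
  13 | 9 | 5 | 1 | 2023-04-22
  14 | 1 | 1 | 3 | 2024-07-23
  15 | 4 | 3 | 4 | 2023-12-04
SELECT id, customer_id FROM orders WHERE customer_id NOT IN (SELECT id FROM customers WHERE signup_year <= 2023)

Execution result:
id | customer_id
1 | 2
9 | 2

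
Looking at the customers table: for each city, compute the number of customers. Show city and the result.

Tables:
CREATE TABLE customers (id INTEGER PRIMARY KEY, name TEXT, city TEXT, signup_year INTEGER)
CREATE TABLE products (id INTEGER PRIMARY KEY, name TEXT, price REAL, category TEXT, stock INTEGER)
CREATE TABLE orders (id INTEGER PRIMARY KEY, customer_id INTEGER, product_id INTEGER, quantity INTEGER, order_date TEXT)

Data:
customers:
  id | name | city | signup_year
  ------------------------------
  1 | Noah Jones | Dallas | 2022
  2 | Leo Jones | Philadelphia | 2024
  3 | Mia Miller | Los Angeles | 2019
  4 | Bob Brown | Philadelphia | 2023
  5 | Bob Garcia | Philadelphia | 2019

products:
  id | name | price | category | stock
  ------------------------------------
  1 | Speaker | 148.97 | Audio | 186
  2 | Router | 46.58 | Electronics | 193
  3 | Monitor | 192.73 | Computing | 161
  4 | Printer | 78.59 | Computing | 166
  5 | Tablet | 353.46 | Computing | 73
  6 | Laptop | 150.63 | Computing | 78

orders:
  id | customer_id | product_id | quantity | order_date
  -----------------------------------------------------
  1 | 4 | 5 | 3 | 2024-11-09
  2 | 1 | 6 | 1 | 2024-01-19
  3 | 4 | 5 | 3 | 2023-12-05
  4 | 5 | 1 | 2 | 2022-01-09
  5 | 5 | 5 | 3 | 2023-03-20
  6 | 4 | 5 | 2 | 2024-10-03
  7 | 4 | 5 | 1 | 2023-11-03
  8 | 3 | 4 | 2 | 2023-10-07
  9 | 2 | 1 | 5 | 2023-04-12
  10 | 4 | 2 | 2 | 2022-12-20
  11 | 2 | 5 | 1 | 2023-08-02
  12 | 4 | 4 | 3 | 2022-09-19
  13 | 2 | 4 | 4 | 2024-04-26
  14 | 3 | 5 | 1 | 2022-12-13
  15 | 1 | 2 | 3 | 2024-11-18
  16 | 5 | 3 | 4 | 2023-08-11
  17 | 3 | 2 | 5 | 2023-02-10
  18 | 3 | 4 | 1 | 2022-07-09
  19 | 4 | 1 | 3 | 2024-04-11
SELECT city, COUNT(*) AS n FROM customers GROUP BY city

Execution result:
city | n
Dallas | 1
Los Angeles | 1
Philadelphia | 3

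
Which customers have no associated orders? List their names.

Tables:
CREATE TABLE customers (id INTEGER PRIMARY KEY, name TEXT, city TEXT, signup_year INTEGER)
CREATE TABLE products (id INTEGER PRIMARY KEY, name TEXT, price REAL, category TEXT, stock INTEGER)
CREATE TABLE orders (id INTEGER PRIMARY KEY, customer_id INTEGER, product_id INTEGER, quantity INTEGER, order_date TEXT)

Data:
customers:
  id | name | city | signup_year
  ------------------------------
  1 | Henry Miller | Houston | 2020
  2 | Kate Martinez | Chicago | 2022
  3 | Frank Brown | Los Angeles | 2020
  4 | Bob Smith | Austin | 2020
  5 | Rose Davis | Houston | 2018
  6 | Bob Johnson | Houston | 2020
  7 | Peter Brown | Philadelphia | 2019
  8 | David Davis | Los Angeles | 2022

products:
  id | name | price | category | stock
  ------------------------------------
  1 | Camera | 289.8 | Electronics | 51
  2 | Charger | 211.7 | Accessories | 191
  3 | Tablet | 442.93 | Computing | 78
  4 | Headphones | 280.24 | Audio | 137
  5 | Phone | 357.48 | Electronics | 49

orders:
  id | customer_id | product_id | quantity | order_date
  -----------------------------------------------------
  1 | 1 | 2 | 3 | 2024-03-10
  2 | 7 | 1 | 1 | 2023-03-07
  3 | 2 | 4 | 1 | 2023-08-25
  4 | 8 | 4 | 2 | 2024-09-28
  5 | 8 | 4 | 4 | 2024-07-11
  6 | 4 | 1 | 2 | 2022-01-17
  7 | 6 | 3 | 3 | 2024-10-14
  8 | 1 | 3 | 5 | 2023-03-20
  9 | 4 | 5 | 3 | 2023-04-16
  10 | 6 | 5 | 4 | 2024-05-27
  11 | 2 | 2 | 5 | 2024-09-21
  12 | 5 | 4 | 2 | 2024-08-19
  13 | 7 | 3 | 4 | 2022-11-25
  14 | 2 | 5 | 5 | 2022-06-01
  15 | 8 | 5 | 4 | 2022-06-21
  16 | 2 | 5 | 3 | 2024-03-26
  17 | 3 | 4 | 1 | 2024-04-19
SELECT p.name FROM customers p LEFT JOIN orders c ON c.customer_id = p.id WHERE c.id IS NULL

Execution result:
(no rows)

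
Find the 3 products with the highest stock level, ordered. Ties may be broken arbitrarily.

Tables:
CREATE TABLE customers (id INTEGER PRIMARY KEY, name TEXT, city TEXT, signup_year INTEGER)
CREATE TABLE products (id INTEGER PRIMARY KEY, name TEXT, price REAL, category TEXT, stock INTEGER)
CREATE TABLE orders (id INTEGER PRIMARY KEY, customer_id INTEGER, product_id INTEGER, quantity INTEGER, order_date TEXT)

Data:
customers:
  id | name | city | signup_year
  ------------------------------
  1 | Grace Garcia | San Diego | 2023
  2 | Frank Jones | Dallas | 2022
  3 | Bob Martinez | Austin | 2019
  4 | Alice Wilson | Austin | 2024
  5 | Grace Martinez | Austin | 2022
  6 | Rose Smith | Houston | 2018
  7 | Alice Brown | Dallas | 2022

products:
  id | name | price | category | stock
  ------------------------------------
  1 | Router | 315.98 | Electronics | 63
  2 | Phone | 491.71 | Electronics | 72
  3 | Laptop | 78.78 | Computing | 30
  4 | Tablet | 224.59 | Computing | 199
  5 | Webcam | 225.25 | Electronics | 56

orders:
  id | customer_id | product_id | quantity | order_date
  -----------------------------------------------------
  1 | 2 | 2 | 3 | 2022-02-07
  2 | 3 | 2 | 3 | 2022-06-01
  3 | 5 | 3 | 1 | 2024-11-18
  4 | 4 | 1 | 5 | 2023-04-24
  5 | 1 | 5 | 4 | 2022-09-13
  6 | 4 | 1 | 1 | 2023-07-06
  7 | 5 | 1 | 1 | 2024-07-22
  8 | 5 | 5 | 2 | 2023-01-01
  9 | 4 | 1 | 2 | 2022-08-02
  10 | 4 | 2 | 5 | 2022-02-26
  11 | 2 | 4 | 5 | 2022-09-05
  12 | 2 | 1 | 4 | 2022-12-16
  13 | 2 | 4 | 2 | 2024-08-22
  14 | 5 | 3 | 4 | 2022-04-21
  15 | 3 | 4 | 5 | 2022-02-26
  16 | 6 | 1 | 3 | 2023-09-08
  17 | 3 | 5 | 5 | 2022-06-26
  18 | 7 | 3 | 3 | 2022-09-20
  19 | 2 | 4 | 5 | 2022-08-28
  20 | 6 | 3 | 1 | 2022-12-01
SELECT name, stock FROM products ORDER BY stock DESC LIMIT 3

Execution result:
name | stock
Tablet | 199
Phone | 72
Router | 63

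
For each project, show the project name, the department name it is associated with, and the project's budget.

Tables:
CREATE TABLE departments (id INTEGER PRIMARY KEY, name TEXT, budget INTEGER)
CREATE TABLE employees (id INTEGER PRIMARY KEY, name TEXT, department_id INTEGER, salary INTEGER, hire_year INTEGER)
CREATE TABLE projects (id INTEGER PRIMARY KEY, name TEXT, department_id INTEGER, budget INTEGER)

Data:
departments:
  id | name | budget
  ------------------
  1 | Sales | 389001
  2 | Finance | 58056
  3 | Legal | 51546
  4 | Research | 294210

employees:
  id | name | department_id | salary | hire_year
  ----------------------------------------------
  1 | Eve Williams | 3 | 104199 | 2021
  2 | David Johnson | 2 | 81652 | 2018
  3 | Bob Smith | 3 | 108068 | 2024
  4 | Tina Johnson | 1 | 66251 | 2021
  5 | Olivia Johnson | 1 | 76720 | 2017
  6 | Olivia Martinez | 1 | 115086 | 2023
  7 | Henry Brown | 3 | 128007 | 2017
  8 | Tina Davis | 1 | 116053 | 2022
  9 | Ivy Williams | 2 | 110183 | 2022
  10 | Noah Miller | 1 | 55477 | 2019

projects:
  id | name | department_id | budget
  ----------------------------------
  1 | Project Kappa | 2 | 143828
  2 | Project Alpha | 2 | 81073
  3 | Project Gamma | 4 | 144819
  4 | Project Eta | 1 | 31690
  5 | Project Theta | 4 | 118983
SELECT c.name, p.name AS department, c.budget FROM projects c JOIN departments p ON c.department_id = p.id

Execution result:
name | department | budget
Project Kappa | Finance | 143828
Project Alpha | Finance | 81073
Project Gamma | Research | 144819
Project Eta | Sales | 31690
Project Theta | Research | 118983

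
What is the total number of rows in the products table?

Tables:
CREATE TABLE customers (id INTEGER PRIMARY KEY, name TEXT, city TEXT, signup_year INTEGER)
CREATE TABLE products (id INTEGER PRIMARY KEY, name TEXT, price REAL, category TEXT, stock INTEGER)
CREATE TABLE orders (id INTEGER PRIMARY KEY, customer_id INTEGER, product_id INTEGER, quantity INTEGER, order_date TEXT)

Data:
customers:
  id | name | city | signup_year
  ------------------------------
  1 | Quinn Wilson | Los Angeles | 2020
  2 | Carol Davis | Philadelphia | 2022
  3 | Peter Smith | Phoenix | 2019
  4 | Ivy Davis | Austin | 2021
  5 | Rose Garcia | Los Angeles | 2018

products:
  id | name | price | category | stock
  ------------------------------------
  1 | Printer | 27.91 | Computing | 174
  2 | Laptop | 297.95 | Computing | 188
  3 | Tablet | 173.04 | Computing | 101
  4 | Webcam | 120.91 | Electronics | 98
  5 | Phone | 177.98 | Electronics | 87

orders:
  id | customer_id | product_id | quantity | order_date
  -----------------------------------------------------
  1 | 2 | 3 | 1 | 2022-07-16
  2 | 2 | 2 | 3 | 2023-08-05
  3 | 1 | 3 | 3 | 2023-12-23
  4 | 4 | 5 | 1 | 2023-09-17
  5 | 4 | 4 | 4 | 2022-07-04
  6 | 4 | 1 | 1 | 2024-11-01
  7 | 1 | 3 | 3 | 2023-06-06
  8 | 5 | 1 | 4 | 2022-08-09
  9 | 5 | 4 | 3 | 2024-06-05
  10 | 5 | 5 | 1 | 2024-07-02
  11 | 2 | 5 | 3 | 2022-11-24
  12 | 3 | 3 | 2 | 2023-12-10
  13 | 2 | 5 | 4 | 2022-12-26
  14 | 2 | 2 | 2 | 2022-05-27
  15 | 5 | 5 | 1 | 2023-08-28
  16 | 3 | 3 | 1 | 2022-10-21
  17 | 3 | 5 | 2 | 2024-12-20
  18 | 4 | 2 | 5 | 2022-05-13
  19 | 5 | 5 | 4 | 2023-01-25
SELECT COUNT(*) FROM products

Execution result:
5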